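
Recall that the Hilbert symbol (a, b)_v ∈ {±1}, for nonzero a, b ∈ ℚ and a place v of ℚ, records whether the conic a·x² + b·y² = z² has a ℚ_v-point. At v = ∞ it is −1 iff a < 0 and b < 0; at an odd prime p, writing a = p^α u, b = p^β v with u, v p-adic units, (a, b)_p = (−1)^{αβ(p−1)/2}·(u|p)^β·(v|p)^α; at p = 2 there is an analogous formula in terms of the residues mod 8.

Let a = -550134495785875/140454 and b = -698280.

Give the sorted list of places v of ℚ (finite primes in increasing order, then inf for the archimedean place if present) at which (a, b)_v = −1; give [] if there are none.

[3, 5, 23, inf]

(a, b) ≡ (-690, -330) mod (ℚ^×)²; places V = {2, 3, 5, 7, 11, 13, 17, 19, 23, ∞}.
(a,b)_13: α=2, u≡1; β=0, v≡2 (mod 13); (1|13)=+1, (2|13)=-1; sign (−1)^0·+1^0·-1^2 = +1.
(a,b)_11: α=2, u≡1; β=1, v≡1 (mod 11); (1|11)=+1, (1|11)=+1; sign (−1)^0·+1^1·+1^2 = +1.
(a,b)_5: α=3, u≡2; β=1, v≡4 (mod 5); (2|5)=-1, (4|5)=+1; sign (−1)^0·-1^1·+1^3 = -1.
(a,b)_∞: sgn(-690)=−, sgn(-330)=−, so -1.
(a,b)_7: α=2, u≡6; β=0, v≡5 (mod 7); (6|7)=-1, (5|7)=-1; sign (−1)^0·-1^0·-1^2 = +1.
(a,b)_23: α=3, u≡9; β=2, v≡14 (mod 23); (9|23)=+1, (14|23)=-1; sign (−1)^0·+1^2·-1^3 = -1.
(a,b)_17: α=-2, u≡14; β=0, v≡12 (mod 17); (14|17)=-1, (12|17)=-1; sign (−1)^0·-1^0·-1^-2 = +1.
(a,b)_2: α=-1, β=3; u≡7, v≡3 (mod 8); ε(u)ε(v)=1·1, αω(v)=-1·1, βω(u)=3·0; sum ≡ 0  ⇒  +1.
(a,b)_3: α=-5, u≡1; β=1, v≡1 (mod 3); (1|3)=+1, (1|3)=+1; sign (−1)^1·+1^1·+1^-5 = -1.
(a,b)_19: α=2, u≡13; β=0, v≡8 (mod 19); (13|19)=-1, (8|19)=-1; sign (−1)^0·-1^0·-1^2 = +1.
(-690, -330 / ℚ) ramifies at {3, 5, 23, ∞}: a division algebra.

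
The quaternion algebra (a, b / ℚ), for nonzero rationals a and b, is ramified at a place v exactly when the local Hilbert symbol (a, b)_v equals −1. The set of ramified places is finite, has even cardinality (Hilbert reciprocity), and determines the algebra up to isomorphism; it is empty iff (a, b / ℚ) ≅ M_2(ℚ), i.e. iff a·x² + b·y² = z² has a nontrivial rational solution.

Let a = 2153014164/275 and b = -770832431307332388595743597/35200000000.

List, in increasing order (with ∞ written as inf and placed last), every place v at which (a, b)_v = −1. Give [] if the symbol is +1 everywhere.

Mod squares: a ≡ 2276351, b ≡ -58534089614. Check v ∈ {∞, 2, 3, 5, 7, 11, 13, 17, 23, 37, 43, 47}.
v=11: a=11^-1·(≡5), b=11^-1·(≡4) mod 11; (5|11)=+1, (4|11)=+1; (−1)^{-1·-1·5}·(+1)^-1·(+1)^-1 = -1.
v=23: a=23^0·(≡12), b=23^1·(≡1) mod 23; (12|23)=+1, (1|23)=+1; (−1)^{0·1·11}·(+1)^1·(+1)^0 = +1.
v=47: a=47^1·(≡23), b=47^3·(≡35) mod 47; (23|47)=-1, (35|47)=-1; (−1)^{1·3·23}·(-1)^3·(-1)^1 = -1.
v=∞: 2276351 > 0 and -58534089614 < 0  ⇒  (a,b)_∞ = +1.
v=3: a=3^2·(≡2), b=3^4·(≡1) mod 3; (2|3)=-1, (1|3)=+1; (−1)^{2·4·1}·(-1)^4·(+1)^2 = +1.
v=43: a=43^0·(≡35), b=43^1·(≡38) mod 43; (35|43)=+1, (38|43)=+1; (−1)^{0·1·21}·(+1)^1·(+1)^0 = +1.
v=5: a=5^-2·(≡4), b=5^-8·(≡4) mod 5; (4|5)=+1, (4|5)=+1; (−1)^{-2·-8·2}·(+1)^-8·(+1)^-2 = +1.
v=17: a=17^3·(≡12), b=17^7·(≡4) mod 17; (12|17)=-1, (4|17)=+1; (−1)^{3·7·8}·(-1)^7·(+1)^3 = -1.
v=13: a=13^0·(≡1), b=13^1·(≡11) mod 13; (1|13)=+1, (11|13)=-1; (−1)^{0·1·6}·(+1)^1·(-1)^0 = +1.
v=2: v_2(a)=2, v_2(b)=-13; units ≡ 7, 1 (mod 8); ε·ε+αω+βω = 1·0+2·0+-13·0 ≡ 0  ⇒  (a,b)_2 = +1.
v=37: a=37^1·(≡35), b=37^3·(≡29) mod 37; (35|37)=-1, (29|37)=-1; (−1)^{1·3·18}·(-1)^3·(-1)^1 = +1.
v=7: a=7^1·(≡2), b=7^3·(≡1) mod 7; (2|7)=+1, (1|7)=+1; (−1)^{1·3·3}·(+1)^3·(+1)^1 = -1.
(2276351, -58534089614 / ℚ) ramifies at {7, 11, 17, 47}: a division algebra.

[7, 11, 17, 47]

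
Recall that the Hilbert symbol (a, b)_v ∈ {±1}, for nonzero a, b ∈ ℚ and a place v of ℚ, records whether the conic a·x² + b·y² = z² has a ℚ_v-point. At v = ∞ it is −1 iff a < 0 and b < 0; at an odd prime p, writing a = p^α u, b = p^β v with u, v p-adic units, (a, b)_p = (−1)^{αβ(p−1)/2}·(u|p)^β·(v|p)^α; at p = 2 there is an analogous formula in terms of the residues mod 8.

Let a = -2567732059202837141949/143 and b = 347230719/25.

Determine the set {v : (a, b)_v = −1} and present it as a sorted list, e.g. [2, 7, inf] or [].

[11, 29, 43, 53]

(a, b) ≡ (-534963, 476311) mod (ℚ^×)²; places V = {2, 3, 5, 11, 13, 19, 29, 43, 53, ∞}.
(a,b)_3: α=1, u≡2; β=6, v≡1 (mod 3); (2|3)=-1, (1|3)=+1; sign (−1)^0·-1^6·+1^1 = +1.
(a,b)_29: α=1, u≡21; β=0, v≡14 (mod 29); (21|29)=-1, (14|29)=-1; sign (−1)^0·-1^0·-1^1 = -1.
(a,b)_11: α=-1, u≡9; β=1, v≡5 (mod 11); (9|11)=+1, (5|11)=+1; sign (−1)^1·+1^1·+1^-1 = -1.
(a,b)_2: α=0, β=0; u≡5, v≡7 (mod 8); ε(u)ε(v)=0·1, αω(v)=0·0, βω(u)=0·1; sum ≡ 0  ⇒  +1.
(a,b)_∞: sgn(-534963)=−, sgn(476311)=+, so +1.
(a,b)_13: α=-1, u≡11; β=0, v≡9 (mod 13); (11|13)=-1, (9|13)=+1; sign (−1)^0·-1^0·+1^-1 = +1.
(a,b)_5: α=0, u≡2; β=-2, v≡4 (mod 5); (2|5)=-1, (4|5)=+1; sign (−1)^0·-1^-2·+1^0 = +1.
(a,b)_53: α=4, u≡18; β=1, v≡48 (mod 53); (18|53)=-1, (48|53)=-1; sign (−1)^0·-1^1·-1^4 = -1.
(a,b)_43: α=3, u≡18; β=1, v≡22 (mod 43); (18|43)=-1, (22|43)=-1; sign (−1)^1·-1^1·-1^3 = -1.
(a,b)_19: α=6, u≡7; β=1, v≡3 (mod 19); (7|19)=+1, (3|19)=-1; sign (−1)^0·+1^1·-1^6 = +1.
|Ram(-534963, 476311)| = 4, even; anisotropic at {11, 29, 43, 53}.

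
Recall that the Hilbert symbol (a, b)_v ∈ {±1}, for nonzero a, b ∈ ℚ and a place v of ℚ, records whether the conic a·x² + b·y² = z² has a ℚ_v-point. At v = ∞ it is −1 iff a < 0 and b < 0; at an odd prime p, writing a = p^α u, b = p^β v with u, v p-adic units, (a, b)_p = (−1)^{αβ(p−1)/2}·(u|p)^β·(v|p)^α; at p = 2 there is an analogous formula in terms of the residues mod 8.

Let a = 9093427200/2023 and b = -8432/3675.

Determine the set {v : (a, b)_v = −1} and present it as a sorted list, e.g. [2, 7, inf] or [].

[3, 13]

(a, b) ≡ (69069, -1581) mod (ℚ^×)²; places V = {2, 3, 5, 7, 11, 13, 17, 23, 31, ∞}.
(a,b)_5: α=2, u≡1; β=-2, v≡4 (mod 5); (1|5)=+1, (4|5)=+1; sign (−1)^0·+1^-2·+1^2 = +1.
(a,b)_3: α=3, u≡1; β=-1, v≡1 (mod 3); (1|3)=+1, (1|3)=+1; sign (−1)^1·+1^-1·+1^3 = -1.
(a,b)_31: α=0, u≡5; β=1, v≡15 (mod 31); (5|31)=+1, (15|31)=-1; sign (−1)^0·+1^1·-1^0 = +1.
(a,b)_∞: sgn(69069)=+, sgn(-1581)=−, so +1.
(a,b)_23: α=1, u≡12; β=0, v≡12 (mod 23); (12|23)=+1, (12|23)=+1; sign (−1)^0·+1^0·+1^1 = +1.
(a,b)_2: α=12, β=4; u≡5, v≡3 (mod 8); ε(u)ε(v)=0·1, αω(v)=12·1, βω(u)=4·1; sum ≡ 0  ⇒  +1.
(a,b)_13: α=1, u≡9; β=0, v≡2 (mod 13); (9|13)=+1, (2|13)=-1; sign (−1)^0·+1^0·-1^1 = -1.
(a,b)_17: α=-2, u≡13; β=1, v≡16 (mod 17); (13|17)=+1, (16|17)=+1; sign (−1)^0·+1^1·+1^-2 = +1.
(a,b)_7: α=-1, u≡2; β=-2, v≡2 (mod 7); (2|7)=+1, (2|7)=+1; sign (−1)^0·+1^-2·+1^-1 = +1.
(a,b)_11: α=1, u≡1; β=0, v≡5 (mod 11); (1|11)=+1, (5|11)=+1; sign (−1)^0·+1^0·+1^1 = +1.
(69069, -1581 / ℚ) ramifies at {3, 13}: a division algebra.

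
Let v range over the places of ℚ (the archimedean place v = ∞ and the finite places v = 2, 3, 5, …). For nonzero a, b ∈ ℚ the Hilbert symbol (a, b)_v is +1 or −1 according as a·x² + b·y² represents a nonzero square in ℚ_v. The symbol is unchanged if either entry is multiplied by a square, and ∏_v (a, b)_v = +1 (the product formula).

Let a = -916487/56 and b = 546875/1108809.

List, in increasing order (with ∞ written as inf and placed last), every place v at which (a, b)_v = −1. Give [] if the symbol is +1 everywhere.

[5, 11]

(a, b) ≡ (-75922, 35) mod (ℚ^×)²; places V = {2, 3, 5, 7, 11, 13, 17, 29, ∞}.
(a,b)_17: α=1, u≡6; β=0, v≡2 (mod 17); (6|17)=-1, (2|17)=+1; sign (−1)^0·-1^0·+1^1 = +1.
(a,b)_7: α=-1, u≡2; β=1, v≡6 (mod 7); (2|7)=+1, (6|7)=-1; sign (−1)^1·+1^1·-1^-1 = +1.
(a,b)_5: α=0, u≡3; β=7, v≡3 (mod 5); (3|5)=-1, (3|5)=-1; sign (−1)^0·-1^7·-1^0 = -1.
(a,b)_11: α=1, u≡8; β=0, v≡6 (mod 11); (8|11)=-1, (6|11)=-1; sign (−1)^0·-1^0·-1^1 = -1.
(a,b)_13: α=2, u≡6; β=-2, v≡12 (mod 13); (6|13)=-1, (12|13)=+1; sign (−1)^0·-1^-2·+1^2 = +1.
(a,b)_3: α=0, u≡2; β=-8, v≡2 (mod 3); (2|3)=-1, (2|3)=-1; sign (−1)^0·-1^-8·-1^0 = +1.
(a,b)_2: α=-3, β=0; u≡7, v≡3 (mod 8); ε(u)ε(v)=1·1, αω(v)=-3·1, βω(u)=0·0; sum ≡ 0  ⇒  +1.
(a,b)_∞: sgn(-75922)=−, sgn(35)=+, so +1.
(a,b)_29: α=1, u≡11; β=0, v≡6 (mod 29); (11|29)=-1, (6|29)=+1; sign (−1)^0·-1^0·+1^1 = +1.
Ram(-75922, 35) = {5, 11}; no ℚ_5-point on the conic.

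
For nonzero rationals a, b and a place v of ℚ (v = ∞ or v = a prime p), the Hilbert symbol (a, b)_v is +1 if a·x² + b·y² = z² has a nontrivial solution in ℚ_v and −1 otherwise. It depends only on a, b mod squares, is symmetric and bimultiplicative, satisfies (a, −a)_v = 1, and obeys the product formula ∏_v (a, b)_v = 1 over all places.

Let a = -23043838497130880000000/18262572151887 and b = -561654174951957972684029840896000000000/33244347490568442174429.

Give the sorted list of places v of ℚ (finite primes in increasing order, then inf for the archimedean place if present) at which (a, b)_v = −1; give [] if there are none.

(a, b) ≡ (-10010, -15015) mod (ℚ^×)²; places V = {2, 3, 5, 7, 11, 13, 17, 23, 29, ∞}.
(a,b)_7: α=-1, u≡5; β=-3, v≡4 (mod 7); (5|7)=-1, (4|7)=+1; sign (−1)^1·-1^-3·+1^-1 = +1.
(a,b)_13: α=3, u≡1; β=5, v≡5 (mod 13); (1|13)=+1, (5|13)=-1; sign (−1)^0·+1^5·-1^3 = -1.
(a,b)_3: α=-10, u≡1; β=-15, v≡2 (mod 3); (1|3)=+1, (2|3)=-1; sign (−1)^0·+1^-15·-1^-10 = +1.
(a,b)_11: α=7, u≡1; β=15, v≡7 (mod 11); (1|11)=+1, (7|11)=-1; sign (−1)^1·+1^15·-1^7 = +1.
(a,b)_23: α=-2, u≡1; β=-4, v≡3 (mod 23); (1|23)=+1, (3|23)=+1; sign (−1)^0·+1^-4·+1^-2 = +1.
(a,b)_5: α=7, u≡3; β=9, v≡2 (mod 5); (3|5)=-1, (2|5)=-1; sign (−1)^0·-1^9·-1^7 = +1.
(a,b)_∞: sgn(-10010)=−, sgn(-15015)=−, so -1.
(a,b)_2: α=13, β=18; u≡3, v≡1 (mod 8); ε(u)ε(v)=1·0, αω(v)=13·0, βω(u)=18·1; sum ≡ 0  ⇒  +1.
(a,b)_29: α=2, u≡1; β=4, v≡28 (mod 29); (1|29)=+1, (28|29)=+1; sign (−1)^0·+1^4·+1^2 = +1.
(a,b)_17: α=-4, u≡5; β=-6, v≡15 (mod 17); (5|17)=-1, (15|17)=+1; sign (−1)^0·-1^-6·+1^-4 = +1.
(-10010, -15015 / ℚ) ramifies at {13, ∞}: a division algebra.

[13, inf]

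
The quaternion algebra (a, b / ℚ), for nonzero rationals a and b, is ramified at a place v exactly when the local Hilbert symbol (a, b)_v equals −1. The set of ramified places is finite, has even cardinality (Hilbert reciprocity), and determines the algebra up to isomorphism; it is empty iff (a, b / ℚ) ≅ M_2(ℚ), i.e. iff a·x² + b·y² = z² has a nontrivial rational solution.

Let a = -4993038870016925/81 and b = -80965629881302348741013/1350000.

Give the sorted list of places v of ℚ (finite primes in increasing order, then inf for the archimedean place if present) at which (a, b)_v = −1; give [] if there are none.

Mod squares: a ≡ -437, b ≡ -31395. Check v ∈ {∞, 2, 3, 5, 7, 13, 17, 19, 23, 37, 43}.
v=3: a=3^-4·(≡1), b=3^-3·(≡2) mod 3; (1|3)=+1, (2|3)=-1; (−1)^{-4·-3·1}·(+1)^-3·(-1)^-4 = +1.
v=19: a=19^3·(≡2), b=19^4·(≡8) mod 19; (2|19)=-1, (8|19)=-1; (−1)^{3·4·9}·(-1)^4·(-1)^3 = -1.
v=13: a=13^2·(≡11), b=13^3·(≡3) mod 13; (11|13)=-1, (3|13)=+1; (−1)^{2·3·6}·(-1)^3·(+1)^2 = -1.
v=7: a=7^2·(≡2), b=7^5·(≡4) mod 7; (2|7)=+1, (4|7)=+1; (−1)^{2·5·3}·(+1)^5·(+1)^2 = +1.
v=23: a=23^3·(≡16), b=23^1·(≡19) mod 23; (16|23)=+1, (19|23)=-1; (−1)^{3·1·11}·(+1)^1·(-1)^3 = +1.
v=5: a=5^2·(≡3), b=5^-5·(≡1) mod 5; (3|5)=-1, (1|5)=+1; (−1)^{2·-5·2}·(-1)^-5·(+1)^2 = -1.
v=∞: -437 < 0 and -31395 < 0  ⇒  (a,b)_∞ = -1.
v=43: a=43^0·(≡38), b=43^2·(≡6) mod 43; (38|43)=+1, (6|43)=+1; (−1)^{0·2·21}·(+1)^2·(+1)^0 = +1.
v=2: v_2(a)=0, v_2(b)=-4; units ≡ 3, 5 (mod 8); ε·ε+αω+βω = 1·0+0·1+-4·1 ≡ 0  ⇒  (a,b)_2 = +1.
v=37: a=37^0·(≡11), b=37^2·(≡29) mod 37; (11|37)=+1, (29|37)=-1; (−1)^{0·2·18}·(+1)^2·(-1)^0 = +1.
v=17: a=17^2·(≡10), b=17^2·(≡13) mod 17; (10|17)=-1, (13|17)=+1; (−1)^{2·2·8}·(-1)^2·(+1)^2 = +1.
Ram(-437, -31395) = {5, 13, 19, ∞}; no ℚ_5-point on the conic.

[5, 13, 19, inf]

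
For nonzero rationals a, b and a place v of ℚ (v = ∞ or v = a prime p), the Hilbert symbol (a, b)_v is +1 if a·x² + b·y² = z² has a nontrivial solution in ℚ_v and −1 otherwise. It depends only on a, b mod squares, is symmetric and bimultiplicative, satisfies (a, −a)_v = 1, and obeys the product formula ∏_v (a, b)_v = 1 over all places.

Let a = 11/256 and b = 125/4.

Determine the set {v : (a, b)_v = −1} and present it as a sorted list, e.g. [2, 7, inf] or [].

[]

Mod squares: a ≡ 11, b ≡ 5. Check v ∈ {∞, 2, 5, 11}.
v=11: a=11^1·(≡4), b=11^0·(≡1) mod 11; (4|11)=+1, (1|11)=+1; (−1)^{1·0·5}·(+1)^0·(+1)^1 = +1.
v=2: v_2(a)=-8, v_2(b)=-2; units ≡ 3, 5 (mod 8); ε·ε+αω+βω = 1·0+-8·1+-2·1 ≡ 0  ⇒  (a,b)_2 = +1.
v=5: a=5^0·(≡1), b=5^3·(≡4) mod 5; (1|5)=+1, (4|5)=+1; (−1)^{0·3·2}·(+1)^3·(+1)^0 = +1.
v=∞: 11 > 0 and 5 > 0  ⇒  (a,b)_∞ = +1.
Ram(a, b) = ∅: the form 11·x² + 5·y² − z² is isotropic over every ℚ_v, so by Hasse–Minkowski it is isotropic over ℚ.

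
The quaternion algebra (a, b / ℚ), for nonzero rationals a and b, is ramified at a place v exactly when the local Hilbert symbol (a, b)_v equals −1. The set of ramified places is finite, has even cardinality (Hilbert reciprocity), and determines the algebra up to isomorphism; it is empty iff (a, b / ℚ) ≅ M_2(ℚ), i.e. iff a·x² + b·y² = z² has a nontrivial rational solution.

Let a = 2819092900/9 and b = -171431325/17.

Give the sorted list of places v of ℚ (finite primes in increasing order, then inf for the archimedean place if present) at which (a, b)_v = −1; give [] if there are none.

(a, b) ≡ (28190929, -12952589) mod (ℚ^×)²; places V = {2, 3, 5, 13, 17, 29, 37, 43, 47, ∞}.
(a,b)_47: α=1, u≡11; β=1, v≡17 (mod 47); (11|47)=-1, (17|47)=+1; sign (−1)^1·-1^1·+1^1 = +1.
(a,b)_43: α=1, u≡15; β=1, v≡21 (mod 43); (15|43)=+1, (21|43)=+1; sign (−1)^1·+1^1·+1^1 = -1.
(a,b)_∞: sgn(28190929)=+, sgn(-12952589)=−, so +1.
(a,b)_17: α=0, u≡4; β=-1, v≡7 (mod 17); (4|17)=+1, (7|17)=-1; sign (−1)^0·+1^-1·-1^0 = +1.
(a,b)_29: α=1, u≡11; β=1, v≡3 (mod 29); (11|29)=-1, (3|29)=-1; sign (−1)^0·-1^1·-1^1 = +1.
(a,b)_2: α=2, β=0; u≡1, v≡3 (mod 8); ε(u)ε(v)=0·1, αω(v)=2·1, βω(u)=0·0; sum ≡ 0  ⇒  +1.
(a,b)_37: α=1, u≡17; β=0, v≡26 (mod 37); (17|37)=-1, (26|37)=+1; sign (−1)^0·-1^0·+1^1 = +1.
(a,b)_13: α=1, u≡3; β=1, v≡8 (mod 13); (3|13)=+1, (8|13)=-1; sign (−1)^0·+1^1·-1^1 = -1.
(a,b)_3: α=-2, u≡1; β=2, v≡1 (mod 3); (1|3)=+1, (1|3)=+1; sign (−1)^0·+1^2·+1^-2 = +1.
(a,b)_5: α=2, u≡4; β=2, v≡1 (mod 5); (4|5)=+1, (1|5)=+1; sign (−1)^0·+1^2·+1^2 = +1.
|Ram(28190929, -12952589)| = 2, even; anisotropic at {13, 43}.

[13, 43]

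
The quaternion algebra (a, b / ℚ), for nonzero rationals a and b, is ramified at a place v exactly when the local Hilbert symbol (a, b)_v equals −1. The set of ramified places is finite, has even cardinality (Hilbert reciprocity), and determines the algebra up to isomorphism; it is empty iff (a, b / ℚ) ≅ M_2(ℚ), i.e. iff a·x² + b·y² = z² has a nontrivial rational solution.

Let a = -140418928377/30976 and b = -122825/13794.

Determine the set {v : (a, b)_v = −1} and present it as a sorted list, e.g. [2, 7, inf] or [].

[2, 3, 17, 19, 23, inf]

Mod squares: a ≡ -60697, b ≡ -1938. Check v ∈ {∞, 2, 3, 5, 7, 11, 13, 17, 19, 23, 29}.
v=∞: -60697 < 0 and -1938 < 0  ⇒  (a,b)_∞ = -1.
v=11: a=11^-2·(≡3), b=11^-2·(≡3) mod 11; (3|11)=+1, (3|11)=+1; (−1)^{-2·-2·5}·(+1)^-2·(+1)^-2 = +1.
v=13: a=13^5·(≡2), b=13^0·(≡12) mod 13; (2|13)=-1, (12|13)=+1; (−1)^{5·0·6}·(-1)^0·(+1)^5 = +1.
v=23: a=23^1·(≡3), b=23^0·(≡20) mod 23; (3|23)=+1, (20|23)=-1; (−1)^{1·0·11}·(+1)^0·(-1)^1 = -1.
v=17: a=17^0·(≡14), b=17^3·(≡11) mod 17; (14|17)=-1, (11|17)=-1; (−1)^{0·3·8}·(-1)^3·(-1)^0 = -1.
v=3: a=3^4·(≡2), b=3^-1·(≡2) mod 3; (2|3)=-1, (2|3)=-1; (−1)^{4·-1·1}·(-1)^-1·(-1)^4 = -1.
v=2: v_2(a)=-8, v_2(b)=-1; units ≡ 7, 7 (mod 8); ε·ε+αω+βω = 1·1+-8·0+-1·0 ≡ 1  ⇒  (a,b)_2 = -1.
v=5: a=5^0·(≡3), b=5^2·(≡3) mod 5; (3|5)=-1, (3|5)=-1; (−1)^{0·2·2}·(-1)^2·(-1)^0 = +1.
v=7: a=7^1·(≡1), b=7^0·(≡1) mod 7; (1|7)=+1, (1|7)=+1; (−1)^{1·0·3}·(+1)^0·(+1)^1 = +1.
v=29: a=29^1·(≡28), b=29^0·(≡1) mod 29; (28|29)=+1, (1|29)=+1; (−1)^{1·0·14}·(+1)^0·(+1)^1 = +1.
v=19: a=19^0·(≡14), b=19^-1·(≡12) mod 19; (14|19)=-1, (12|19)=-1; (−1)^{0·-1·9}·(-1)^-1·(-1)^0 = -1.
(-60697, -1938 / ℚ) ramifies at {2, 3, 17, 19, 23, ∞}: a division algebra.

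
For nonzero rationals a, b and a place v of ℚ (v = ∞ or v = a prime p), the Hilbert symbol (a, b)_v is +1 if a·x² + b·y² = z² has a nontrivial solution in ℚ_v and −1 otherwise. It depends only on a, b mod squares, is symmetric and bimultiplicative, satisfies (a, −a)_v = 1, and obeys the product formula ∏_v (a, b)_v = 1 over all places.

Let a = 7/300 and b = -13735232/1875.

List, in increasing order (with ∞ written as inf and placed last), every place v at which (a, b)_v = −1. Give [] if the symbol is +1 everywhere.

(a, b) ≡ (21, -643839) mod (ℚ^×)²; places V = {2, 3, 5, 7, 23, 31, 43, ∞}.
(a,b)_3: α=-1, u≡1; β=-1, v≡1 (mod 3); (1|3)=+1, (1|3)=+1; sign (−1)^1·+1^-1·+1^-1 = -1.
(a,b)_7: α=1, u≡6; β=1, v≡6 (mod 7); (6|7)=-1, (6|7)=-1; sign (−1)^1·-1^1·-1^1 = -1.
(a,b)_43: α=0, u≡36; β=1, v≡29 (mod 43); (36|43)=+1, (29|43)=-1; sign (−1)^0·+1^1·-1^0 = +1.
(a,b)_2: α=-2, β=6; u≡5, v≡1 (mod 8); ε(u)ε(v)=0·0, αω(v)=-2·0, βω(u)=6·1; sum ≡ 0  ⇒  +1.
(a,b)_31: α=0, u≡21; β=1, v≡9 (mod 31); (21|31)=-1, (9|31)=+1; sign (−1)^0·-1^1·+1^0 = -1.
(a,b)_∞: sgn(21)=+, sgn(-643839)=−, so +1.
(a,b)_5: α=-2, u≡1; β=-4, v≡1 (mod 5); (1|5)=+1, (1|5)=+1; sign (−1)^0·+1^-4·+1^-2 = +1.
(a,b)_23: α=0, u≡7; β=1, v≡22 (mod 23); (7|23)=-1, (22|23)=-1; sign (−1)^0·-1^1·-1^0 = -1.
(21, -643839 / ℚ) ramifies at {3, 7, 23, 31}: a division algebra.

[3, 7, 23, 31]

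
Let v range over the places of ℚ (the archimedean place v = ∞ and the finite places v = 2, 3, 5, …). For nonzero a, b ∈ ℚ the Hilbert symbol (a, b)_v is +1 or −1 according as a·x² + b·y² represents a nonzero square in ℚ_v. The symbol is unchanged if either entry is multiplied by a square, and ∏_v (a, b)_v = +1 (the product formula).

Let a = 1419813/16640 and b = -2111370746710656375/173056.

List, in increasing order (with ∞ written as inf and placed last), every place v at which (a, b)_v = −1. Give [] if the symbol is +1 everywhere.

(a, b) ≡ (28405, -95) mod (ℚ^×)²; places V = {2, 3, 5, 7, 13, 19, 23, ∞}.
(a,b)_13: α=-1, u≡3; β=-2, v≡3 (mod 13); (3|13)=+1, (3|13)=+1; sign (−1)^0·+1^-2·+1^-1 = +1.
(a,b)_2: α=-8, β=-10; u≡5, v≡1 (mod 8); ε(u)ε(v)=0·0, αω(v)=-8·0, βω(u)=-10·1; sum ≡ 0  ⇒  +1.
(a,b)_19: α=3, u≡10; β=7, v≡13 (mod 19); (10|19)=-1, (13|19)=-1; sign (−1)^1·-1^7·-1^3 = -1.
(a,b)_7: α=0, u≡3; β=2, v≡3 (mod 7); (3|7)=-1, (3|7)=-1; sign (−1)^0·-1^2·-1^0 = +1.
(a,b)_23: α=1, u≡2; β=2, v≡17 (mod 23); (2|23)=+1, (17|23)=-1; sign (−1)^0·+1^2·-1^1 = -1.
(a,b)_3: α=2, u≡1; β=6, v≡1 (mod 3); (1|3)=+1, (1|3)=+1; sign (−1)^0·+1^6·+1^2 = +1.
(a,b)_∞: sgn(28405)=+, sgn(-95)=−, so +1.
(a,b)_5: α=-1, u≡1; β=3, v≡4 (mod 5); (1|5)=+1, (4|5)=+1; sign (−1)^0·+1^3·+1^-1 = +1.
Ram(28405, -95) = {19, 23}; no ℚ_19-point on the conic.

[19, 23]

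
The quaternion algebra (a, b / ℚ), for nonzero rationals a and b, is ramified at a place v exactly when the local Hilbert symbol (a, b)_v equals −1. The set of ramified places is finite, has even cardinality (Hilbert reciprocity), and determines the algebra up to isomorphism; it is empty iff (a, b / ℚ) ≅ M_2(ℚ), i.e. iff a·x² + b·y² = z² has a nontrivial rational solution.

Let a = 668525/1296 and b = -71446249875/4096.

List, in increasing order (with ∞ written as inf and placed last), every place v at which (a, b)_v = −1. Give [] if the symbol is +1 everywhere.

Mod squares: a ≡ 221, b ≡ -1155. Check v ∈ {∞, 2, 3, 5, 7, 11, 13, 17}.
v=13: a=13^1·(≡4), b=13^2·(≡7) mod 13; (4|13)=+1, (7|13)=-1; (−1)^{1·2·6}·(+1)^2·(-1)^1 = -1.
v=7: a=7^0·(≡4), b=7^1·(≡6) mod 7; (4|7)=+1, (6|7)=-1; (−1)^{0·1·3}·(+1)^1·(-1)^0 = +1.
v=3: a=3^-4·(≡2), b=3^1·(≡2) mod 3; (2|3)=-1, (2|3)=-1; (−1)^{-4·1·1}·(-1)^1·(-1)^-4 = -1.
v=∞: 221 > 0 and -1155 < 0  ⇒  (a,b)_∞ = +1.
v=5: a=5^2·(≡1), b=5^3·(≡1) mod 5; (1|5)=+1, (1|5)=+1; (−1)^{2·3·2}·(+1)^3·(+1)^2 = +1.
v=2: v_2(a)=-4, v_2(b)=-12; units ≡ 5, 5 (mod 8); ε·ε+αω+βω = 0·0+-4·1+-12·1 ≡ 0  ⇒  (a,b)_2 = +1.
v=11: a=11^2·(≡4), b=11^5·(≡4) mod 11; (4|11)=+1, (4|11)=+1; (−1)^{2·5·5}·(+1)^5·(+1)^2 = +1.
v=17: a=17^1·(≡1), b=17^0·(≡15) mod 17; (1|17)=+1, (15|17)=+1; (−1)^{1·0·8}·(+1)^0·(+1)^1 = +1.
|Ram(221, -1155)| = 2, even; anisotropic at {3, 13}.

[3, 13]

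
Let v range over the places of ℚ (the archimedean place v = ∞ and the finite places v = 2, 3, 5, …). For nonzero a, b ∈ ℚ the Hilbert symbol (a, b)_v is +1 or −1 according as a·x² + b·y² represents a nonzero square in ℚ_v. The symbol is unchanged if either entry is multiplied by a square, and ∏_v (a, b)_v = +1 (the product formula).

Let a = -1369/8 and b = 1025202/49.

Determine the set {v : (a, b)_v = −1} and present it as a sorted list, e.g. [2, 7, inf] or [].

(a, b) ≡ (-2, 1938) mod (ℚ^×)²; places V = {2, 3, 7, 17, 19, 23, 37, ∞}.
(a,b)_∞: sgn(-2)=−, sgn(1938)=+, so +1.
(a,b)_23: α=0, u≡10; β=2, v≡2 (mod 23); (10|23)=-1, (2|23)=+1; sign (−1)^0·-1^2·+1^0 = +1.
(a,b)_19: α=0, u≡7; β=1, v≡5 (mod 19); (7|19)=+1, (5|19)=+1; sign (−1)^0·+1^1·+1^0 = +1.
(a,b)_37: α=2, u≡23; β=0, v≡19 (mod 37); (23|37)=-1, (19|37)=-1; sign (−1)^0·-1^0·-1^2 = +1.
(a,b)_3: α=0, u≡1; β=1, v≡1 (mod 3); (1|3)=+1, (1|3)=+1; sign (−1)^0·+1^1·+1^0 = +1.
(a,b)_17: α=0, u≡1; β=1, v≡5 (mod 17); (1|17)=+1, (5|17)=-1; sign (−1)^0·+1^1·-1^0 = +1.
(a,b)_2: α=-3, β=1; u≡7, v≡1 (mod 8); ε(u)ε(v)=1·0, αω(v)=-3·0, βω(u)=1·0; sum ≡ 0  ⇒  +1.
(a,b)_7: α=0, u≡3; β=-2, v≡3 (mod 7); (3|7)=-1, (3|7)=-1; sign (−1)^0·-1^-2·-1^0 = +1.
Every local symbol is +1, so the conic -2·x² + 1938·y² = z² has ℚ_v-points for all v and hence a ℚ-point; (a, b / ℚ) ≅ M_2(ℚ).

[]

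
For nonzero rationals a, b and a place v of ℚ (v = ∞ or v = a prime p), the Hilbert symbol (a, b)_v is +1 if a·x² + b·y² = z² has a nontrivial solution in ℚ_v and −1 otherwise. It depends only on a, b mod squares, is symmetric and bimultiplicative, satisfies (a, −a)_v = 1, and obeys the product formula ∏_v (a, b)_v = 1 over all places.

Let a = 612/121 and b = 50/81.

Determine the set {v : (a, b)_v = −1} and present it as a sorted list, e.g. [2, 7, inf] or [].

Mod squares: a ≡ 17, b ≡ 2. Check v ∈ {∞, 2, 3, 5, 11, 17}.
v=11: a=11^-2·(≡7), b=11^0·(≡7) mod 11; (7|11)=-1, (7|11)=-1; (−1)^{-2·0·5}·(-1)^0·(-1)^-2 = +1.
v=17: a=17^1·(≡1), b=17^0·(≡13) mod 17; (1|17)=+1, (13|17)=+1; (−1)^{1·0·8}·(+1)^0·(+1)^1 = +1.
v=5: a=5^0·(≡2), b=5^2·(≡2) mod 5; (2|5)=-1, (2|5)=-1; (−1)^{0·2·2}·(-1)^2·(-1)^0 = +1.
v=2: v_2(a)=2, v_2(b)=1; units ≡ 1, 1 (mod 8); ε·ε+αω+βω = 0·0+2·0+1·0 ≡ 0  ⇒  (a,b)_2 = +1.
v=∞: 17 > 0 and 2 > 0  ⇒  (a,b)_∞ = +1.
v=3: a=3^2·(≡2), b=3^-4·(≡2) mod 3; (2|3)=-1, (2|3)=-1; (−1)^{2·-4·1}·(-1)^-4·(-1)^2 = +1.
Every local symbol is +1, so the conic 17·x² + 2·y² = z² has ℚ_v-points for all v and hence a ℚ-point; (a, b / ℚ) ≅ M_2(ℚ).

[]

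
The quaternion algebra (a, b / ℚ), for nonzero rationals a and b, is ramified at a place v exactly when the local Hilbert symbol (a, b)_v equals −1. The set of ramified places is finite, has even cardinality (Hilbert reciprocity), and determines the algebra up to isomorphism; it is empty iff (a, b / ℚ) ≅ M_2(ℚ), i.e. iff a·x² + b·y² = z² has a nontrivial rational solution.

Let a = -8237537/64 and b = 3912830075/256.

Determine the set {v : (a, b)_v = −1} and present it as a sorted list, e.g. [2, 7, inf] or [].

Mod squares: a ≡ -168113, b ≡ 3194147. Check v ∈ {∞, 2, 5, 7, 11, 17, 19, 29, 31}.
v=19: a=19^0·(≡12), b=19^1·(≡1) mod 19; (12|19)=-1, (1|19)=+1; (−1)^{0·1·9}·(-1)^1·(+1)^0 = -1.
v=2: v_2(a)=-6, v_2(b)=-8; units ≡ 7, 3 (mod 8); ε·ε+αω+βω = 1·1+-6·1+-8·0 ≡ 1  ⇒  (a,b)_2 = -1.
v=∞: -168113 < 0 and 3194147 > 0  ⇒  (a,b)_∞ = +1.
v=7: a=7^2·(≡6), b=7^2·(≡5) mod 7; (6|7)=-1, (5|7)=-1; (−1)^{2·2·3}·(-1)^2·(-1)^2 = +1.
v=31: a=31^1·(≡18), b=31^1·(≡17) mod 31; (18|31)=+1, (17|31)=-1; (−1)^{1·1·15}·(+1)^1·(-1)^1 = +1.
v=5: a=5^0·(≡2), b=5^2·(≡3) mod 5; (2|5)=-1, (3|5)=-1; (−1)^{0·2·2}·(-1)^2·(-1)^0 = +1.
v=29: a=29^1·(≡10), b=29^1·(≡16) mod 29; (10|29)=-1, (16|29)=+1; (−1)^{1·1·14}·(-1)^1·(+1)^1 = -1.
v=11: a=11^1·(≡10), b=11^1·(≡6) mod 11; (10|11)=-1, (6|11)=-1; (−1)^{1·1·5}·(-1)^1·(-1)^1 = -1.
v=17: a=17^1·(≡11), b=17^1·(≡7) mod 17; (11|17)=-1, (7|17)=-1; (−1)^{1·1·8}·(-1)^1·(-1)^1 = +1.
|Ram(-168113, 3194147)| = 4, even; anisotropic at {2, 11, 19, 29}.

[2, 11, 19, 29]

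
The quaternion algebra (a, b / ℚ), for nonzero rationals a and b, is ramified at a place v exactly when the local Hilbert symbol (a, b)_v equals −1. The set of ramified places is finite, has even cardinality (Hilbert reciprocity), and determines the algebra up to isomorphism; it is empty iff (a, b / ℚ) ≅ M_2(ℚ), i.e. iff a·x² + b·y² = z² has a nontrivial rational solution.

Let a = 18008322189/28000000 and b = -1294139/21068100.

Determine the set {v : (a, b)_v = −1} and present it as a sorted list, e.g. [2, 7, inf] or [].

[7, 13]

(a, b) ≡ (3003, -11) mod (ℚ^×)²; places V = {2, 3, 5, 7, 11, 13, 17, 19, 31, ∞}.
(a,b)_13: α=1, u≡3; β=0, v≡11 (mod 13); (3|13)=+1, (11|13)=-1; sign (−1)^0·+1^0·-1^1 = -1.
(a,b)_5: α=-6, u≡2; β=-2, v≡4 (mod 5); (2|5)=-1, (4|5)=+1; sign (−1)^0·-1^-2·+1^-6 = +1.
(a,b)_3: α=1, u≡2; β=-6, v≡1 (mod 3); (2|3)=-1, (1|3)=+1; sign (−1)^0·-1^-6·+1^1 = +1.
(a,b)_11: α=3, u≡3; β=1, v≡2 (mod 11); (3|11)=+1, (2|11)=-1; sign (−1)^1·+1^1·-1^3 = +1.
(a,b)_2: α=-8, β=-2; u≡3, v≡5 (mod 8); ε(u)ε(v)=1·0, αω(v)=-8·1, βω(u)=-2·1; sum ≡ 0  ⇒  +1.
(a,b)_19: α=2, u≡17; β=0, v≡12 (mod 19); (17|19)=+1, (12|19)=-1; sign (−1)^0·+1^0·-1^2 = +1.
(a,b)_31: α=2, u≡12; β=0, v≡20 (mod 31); (12|31)=-1, (20|31)=+1; sign (−1)^0·-1^0·+1^2 = +1.
(a,b)_∞: sgn(3003)=+, sgn(-11)=−, so +1.
(a,b)_7: α=-1, u≡1; β=6, v≡6 (mod 7); (1|7)=+1, (6|7)=-1; sign (−1)^0·+1^6·-1^-1 = -1.
(a,b)_17: α=0, u≡6; β=-2, v≡5 (mod 17); (6|17)=-1, (5|17)=-1; sign (−1)^0·-1^-2·-1^0 = +1.
Ram(3003, -11) = {7, 13}; no ℚ_7-point on the conic.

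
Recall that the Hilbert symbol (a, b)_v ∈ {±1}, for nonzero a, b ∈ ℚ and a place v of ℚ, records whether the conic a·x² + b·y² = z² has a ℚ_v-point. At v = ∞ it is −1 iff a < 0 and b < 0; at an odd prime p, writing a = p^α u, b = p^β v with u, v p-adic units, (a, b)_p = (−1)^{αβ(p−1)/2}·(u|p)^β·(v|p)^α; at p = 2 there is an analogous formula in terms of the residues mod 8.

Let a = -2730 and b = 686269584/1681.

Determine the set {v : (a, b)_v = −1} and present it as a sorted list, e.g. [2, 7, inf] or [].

[3, 13]

(a, b) ≡ (-2730, 1001) mod (ℚ^×)²; places V = {2, 3, 5, 7, 11, 13, 23, 41, ∞}.
(a,b)_3: α=1, u≡2; β=4, v≡2 (mod 3); (2|3)=-1, (2|3)=-1; sign (−1)^0·-1^4·-1^1 = -1.
(a,b)_13: α=1, u≡11; β=1, v≡9 (mod 13); (11|13)=-1, (9|13)=+1; sign (−1)^0·-1^1·+1^1 = -1.
(a,b)_7: α=1, u≡2; β=1, v≡5 (mod 7); (2|7)=+1, (5|7)=-1; sign (−1)^1·+1^1·-1^1 = +1.
(a,b)_23: α=0, u≡7; β=2, v≡2 (mod 23); (7|23)=-1, (2|23)=+1; sign (−1)^0·-1^2·+1^0 = +1.
(a,b)_5: α=1, u≡4; β=0, v≡4 (mod 5); (4|5)=+1, (4|5)=+1; sign (−1)^0·+1^0·+1^1 = +1.
(a,b)_41: α=0, u≡17; β=-2, v≡22 (mod 41); (17|41)=-1, (22|41)=-1; sign (−1)^0·-1^-2·-1^0 = +1.
(a,b)_2: α=1, β=4; u≡3, v≡1 (mod 8); ε(u)ε(v)=1·0, αω(v)=1·0, βω(u)=4·1; sum ≡ 0  ⇒  +1.
(a,b)_∞: sgn(-2730)=−, sgn(1001)=+, so +1.
(a,b)_11: α=0, u≡9; β=1, v≡3 (mod 11); (9|11)=+1, (3|11)=+1; sign (−1)^0·+1^1·+1^0 = +1.
|Ram(-2730, 1001)| = 2, even; anisotropic at {3, 13}.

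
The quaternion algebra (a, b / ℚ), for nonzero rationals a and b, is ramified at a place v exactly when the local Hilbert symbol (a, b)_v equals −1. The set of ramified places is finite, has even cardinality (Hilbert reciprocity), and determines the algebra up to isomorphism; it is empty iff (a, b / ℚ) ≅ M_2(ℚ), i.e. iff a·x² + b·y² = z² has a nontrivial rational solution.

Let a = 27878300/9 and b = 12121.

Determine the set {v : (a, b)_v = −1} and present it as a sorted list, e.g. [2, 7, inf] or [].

(a, b) ≡ (527, 12121) mod (ℚ^×)²; places V = {2, 3, 5, 17, 23, 31, ∞}.
(a,b)_∞: sgn(527)=+, sgn(12121)=+, so +1.
(a,b)_23: α=2, u≡11; β=1, v≡21 (mod 23); (11|23)=-1, (21|23)=-1; sign (−1)^0·-1^1·-1^2 = -1.
(a,b)_2: α=2, β=0; u≡7, v≡1 (mod 8); ε(u)ε(v)=1·0, αω(v)=2·0, βω(u)=0·0; sum ≡ 0  ⇒  +1.
(a,b)_17: α=1, u≡7; β=1, v≡16 (mod 17); (7|17)=-1, (16|17)=+1; sign (−1)^0·-1^1·+1^1 = -1.
(a,b)_5: α=2, u≡3; β=0, v≡1 (mod 5); (3|5)=-1, (1|5)=+1; sign (−1)^0·-1^0·+1^2 = +1.
(a,b)_3: α=-2, u≡2; β=0, v≡1 (mod 3); (2|3)=-1, (1|3)=+1; sign (−1)^0·-1^0·+1^-2 = +1.
(a,b)_31: α=1, u≡23; β=1, v≡19 (mod 31); (23|31)=-1, (19|31)=+1; sign (−1)^1·-1^1·+1^1 = +1.
Ram(527, 12121) = {17, 23}; no ℚ_17-point on the conic.

[17, 23]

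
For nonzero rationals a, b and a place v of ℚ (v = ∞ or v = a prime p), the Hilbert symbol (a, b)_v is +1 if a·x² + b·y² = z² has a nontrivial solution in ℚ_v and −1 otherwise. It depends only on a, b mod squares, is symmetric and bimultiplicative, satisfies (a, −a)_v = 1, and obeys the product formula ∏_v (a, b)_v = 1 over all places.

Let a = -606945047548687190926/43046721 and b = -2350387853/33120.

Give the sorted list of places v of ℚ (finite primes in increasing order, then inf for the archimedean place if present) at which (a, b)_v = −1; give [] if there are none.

Mod squares: a ≡ -46, b ≡ -4648990. Check v ∈ {∞, 2, 3, 5, 11, 17, 23, 29, 31, 41}.
v=17: a=17^4·(≡11), b=17^1·(≡13) mod 17; (11|17)=-1, (13|17)=+1; (−1)^{4·1·8}·(-1)^1·(+1)^4 = -1.
v=2: v_2(a)=1, v_2(b)=-5; units ≡ 1, 1 (mod 8); ε·ε+αω+βω = 0·0+1·0+-5·0 ≡ 0  ⇒  (a,b)_2 = +1.
v=41: a=41^2·(≡2), b=41^1·(≡16) mod 41; (2|41)=+1, (16|41)=+1; (−1)^{2·1·20}·(+1)^1·(+1)^2 = +1.
v=∞: -46 < 0 and -4648990 < 0  ⇒  (a,b)_∞ = -1.
v=29: a=29^2·(≡10), b=29^1·(≡19) mod 29; (10|29)=-1, (19|29)=-1; (−1)^{2·1·14}·(-1)^1·(-1)^2 = -1.
v=23: a=23^1·(≡7), b=23^-1·(≡21) mod 23; (7|23)=-1, (21|23)=-1; (−1)^{1·-1·11}·(-1)^-1·(-1)^1 = -1.
v=11: a=11^2·(≡3), b=11^2·(≡2) mod 11; (3|11)=+1, (2|11)=-1; (−1)^{2·2·5}·(+1)^2·(-1)^2 = +1.
v=3: a=3^-16·(≡2), b=3^-2·(≡2) mod 3; (2|3)=-1, (2|3)=-1; (−1)^{-16·-2·1}·(-1)^-2·(-1)^-16 = +1.
v=5: a=5^0·(≡4), b=5^-1·(≡3) mod 5; (4|5)=+1, (3|5)=-1; (−1)^{0·-1·2}·(+1)^-1·(-1)^0 = +1.
v=31: a=31^4·(≡5), b=31^2·(≡8) mod 31; (5|31)=+1, (8|31)=+1; (−1)^{4·2·15}·(+1)^2·(+1)^4 = +1.
Ram(-46, -4648990) = {17, 23, 29, ∞}; no ℚ_17-point on the conic.

[17, 23, 29, inf]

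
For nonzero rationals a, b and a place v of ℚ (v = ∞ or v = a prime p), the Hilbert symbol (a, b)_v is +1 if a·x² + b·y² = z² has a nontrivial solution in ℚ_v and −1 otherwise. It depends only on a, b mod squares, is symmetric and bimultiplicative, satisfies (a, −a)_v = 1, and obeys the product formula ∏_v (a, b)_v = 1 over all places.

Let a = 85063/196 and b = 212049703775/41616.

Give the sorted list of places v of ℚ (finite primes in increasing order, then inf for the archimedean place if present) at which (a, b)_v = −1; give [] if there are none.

Mod squares: a ≡ 703, b ≡ 1024271. Check v ∈ {∞, 2, 3, 5, 7, 11, 13, 17, 19, 31, 37, 47}.
v=2: v_2(a)=-2, v_2(b)=-4; units ≡ 7, 7 (mod 8); ε·ε+αω+βω = 1·1+-2·0+-4·0 ≡ 1  ⇒  (a,b)_2 = -1.
v=17: a=17^0·(≡7), b=17^-2·(≡8) mod 17; (7|17)=-1, (8|17)=+1; (−1)^{0·-2·8}·(-1)^-2·(+1)^0 = +1.
v=47: a=47^0·(≡5), b=47^1·(≡34) mod 47; (5|47)=-1, (34|47)=+1; (−1)^{0·1·23}·(-1)^1·(+1)^0 = -1.
v=3: a=3^0·(≡1), b=3^-2·(≡2) mod 3; (1|3)=+1, (2|3)=-1; (−1)^{0·-2·1}·(+1)^-2·(-1)^0 = +1.
v=7: a=7^-2·(≡5), b=7^2·(≡5) mod 7; (5|7)=-1, (5|7)=-1; (−1)^{-2·2·3}·(-1)^2·(-1)^-2 = +1.
v=11: a=11^2·(≡6), b=11^0·(≡10) mod 11; (6|11)=-1, (10|11)=-1; (−1)^{2·0·5}·(-1)^0·(-1)^2 = +1.
v=13: a=13^0·(≡4), b=13^2·(≡1) mod 13; (4|13)=+1, (1|13)=+1; (−1)^{0·2·6}·(+1)^2·(+1)^0 = +1.
v=31: a=31^0·(≡3), b=31^1·(≡13) mod 31; (3|31)=-1, (13|31)=-1; (−1)^{0·1·15}·(-1)^1·(-1)^0 = -1.
v=∞: 703 > 0 and 1024271 > 0  ⇒  (a,b)_∞ = +1.
v=37: a=37^1·(≡24), b=37^1·(≡21) mod 37; (24|37)=-1, (21|37)=+1; (−1)^{1·1·18}·(-1)^1·(+1)^1 = -1.
v=19: a=19^1·(≡2), b=19^1·(≡1) mod 19; (2|19)=-1, (1|19)=+1; (−1)^{1·1·9}·(-1)^1·(+1)^1 = +1.
v=5: a=5^0·(≡3), b=5^2·(≡1) mod 5; (3|5)=-1, (1|5)=+1; (−1)^{0·2·2}·(-1)^2·(+1)^0 = +1.
|Ram(703, 1024271)| = 4, even; anisotropic at {2, 31, 37, 47}.

[2, 31, 37, 47]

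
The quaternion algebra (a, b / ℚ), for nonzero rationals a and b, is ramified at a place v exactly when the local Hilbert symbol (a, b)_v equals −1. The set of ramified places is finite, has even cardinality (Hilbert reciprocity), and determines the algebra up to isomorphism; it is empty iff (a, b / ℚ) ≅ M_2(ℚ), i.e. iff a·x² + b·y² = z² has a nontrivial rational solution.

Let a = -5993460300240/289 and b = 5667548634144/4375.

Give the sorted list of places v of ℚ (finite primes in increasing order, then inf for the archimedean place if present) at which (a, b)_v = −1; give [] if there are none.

[5, 47]

(a, b) ≡ (-4624583565, 1046878) mod (ℚ^×)²; places V = {2, 3, 5, 7, 17, 19, 31, 37, 43, 47, ∞}.
(a,b)_43: α=1, u≡40; β=1, v≡34 (mod 43); (40|43)=+1, (34|43)=-1; sign (−1)^1·+1^1·-1^1 = +1.
(a,b)_47: α=1, u≡46; β=1, v≡20 (mod 47); (46|47)=-1, (20|47)=-1; sign (−1)^1·-1^1·-1^1 = -1.
(a,b)_5: α=1, u≡3; β=-4, v≡2 (mod 5); (3|5)=-1, (2|5)=-1; sign (−1)^0·-1^-4·-1^1 = -1.
(a,b)_2: α=4, β=5; u≡3, v≡7 (mod 8); ε(u)ε(v)=1·1, αω(v)=4·0, βω(u)=5·1; sum ≡ 0  ⇒  +1.
(a,b)_∞: sgn(-4624583565)=−, sgn(1046878)=+, so +1.
(a,b)_37: α=1, u≡1; β=1, v≡11 (mod 37); (1|37)=+1, (11|37)=+1; sign (−1)^0·+1^1·+1^1 = +1.
(a,b)_19: α=1, u≡4; β=2, v≡1 (mod 19); (4|19)=+1, (1|19)=+1; sign (−1)^0·+1^2·+1^1 = +1.
(a,b)_17: α=-2, u≡10; β=0, v≡9 (mod 17); (10|17)=-1, (9|17)=+1; sign (−1)^0·-1^0·+1^-2 = +1.
(a,b)_31: α=1, u≡2; β=0, v≡4 (mod 31); (2|31)=+1, (4|31)=+1; sign (−1)^0·+1^0·+1^1 = +1.
(a,b)_3: α=5, u≡2; β=8, v≡1 (mod 3); (2|3)=-1, (1|3)=+1; sign (−1)^0·-1^8·+1^5 = +1.
(a,b)_7: α=1, u≡2; β=-1, v≡6 (mod 7); (2|7)=+1, (6|7)=-1; sign (−1)^1·+1^-1·-1^1 = +1.
|Ram(-4624583565, 1046878)| = 2, even; anisotropic at {5, 47}.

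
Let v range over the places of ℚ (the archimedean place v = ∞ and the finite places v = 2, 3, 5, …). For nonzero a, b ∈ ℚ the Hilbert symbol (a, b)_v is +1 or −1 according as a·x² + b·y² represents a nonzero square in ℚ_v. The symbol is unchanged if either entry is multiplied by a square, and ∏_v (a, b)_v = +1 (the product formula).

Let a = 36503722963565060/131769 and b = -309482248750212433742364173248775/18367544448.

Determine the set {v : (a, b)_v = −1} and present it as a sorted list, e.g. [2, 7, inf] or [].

Mod squares: a ≡ 2465, b ≡ -1002478. Check v ∈ {∞, 2, 3, 5, 7, 11, 13, 17, 19, 23, 29, 31, 37}.
v=31: a=31^0·(≡14), b=31^3·(≡21) mod 31; (14|31)=+1, (21|31)=-1; (−1)^{0·3·15}·(+1)^3·(-1)^0 = +1.
v=2: v_2(a)=2, v_2(b)=-7; units ≡ 1, 1 (mod 8); ε·ε+αω+βω = 0·0+2·0+-7·0 ≡ 0  ⇒  (a,b)_2 = +1.
v=29: a=29^1·(≡19), b=29^2·(≡23) mod 29; (19|29)=-1, (23|29)=+1; (−1)^{1·2·14}·(-1)^2·(+1)^1 = +1.
v=23: a=23^2·(≡12), b=23^3·(≡22) mod 23; (12|23)=+1, (22|23)=-1; (−1)^{2·3·11}·(+1)^3·(-1)^2 = +1.
v=37: a=37^2·(≡5), b=37^3·(≡33) mod 37; (5|37)=-1, (33|37)=+1; (−1)^{2·3·18}·(-1)^3·(+1)^2 = -1.
v=13: a=13^0·(≡8), b=13^4·(≡12) mod 13; (8|13)=-1, (12|13)=+1; (−1)^{0·4·6}·(-1)^4·(+1)^0 = +1.
v=11: a=11^-4·(≡3), b=11^-6·(≡10) mod 11; (3|11)=+1, (10|11)=-1; (−1)^{-4·-6·5}·(+1)^-6·(-1)^-4 = +1.
v=7: a=7^2·(≡1), b=7^2·(≡5) mod 7; (1|7)=+1, (5|7)=-1; (−1)^{2·2·3}·(+1)^2·(-1)^2 = +1.
v=17: a=17^3·(≡9), b=17^4·(≡11) mod 17; (9|17)=+1, (11|17)=-1; (−1)^{3·4·8}·(+1)^4·(-1)^3 = -1.
v=∞: 2465 > 0 and -1002478 < 0  ⇒  (a,b)_∞ = +1.
v=19: a=19^2·(≡14), b=19^3·(≡16) mod 19; (14|19)=-1, (16|19)=+1; (−1)^{2·3·9}·(-1)^3·(+1)^2 = -1.
v=3: a=3^-2·(≡2), b=3^-4·(≡2) mod 3; (2|3)=-1, (2|3)=-1; (−1)^{-2·-4·1}·(-1)^-4·(-1)^-2 = +1.
v=5: a=5^1·(≡3), b=5^2·(≡3) mod 5; (3|5)=-1, (3|5)=-1; (−1)^{1·2·2}·(-1)^2·(-1)^1 = -1.
|Ram(2465, -1002478)| = 4, even; anisotropic at {5, 17, 19, 37}.

[5, 17, 19, 37]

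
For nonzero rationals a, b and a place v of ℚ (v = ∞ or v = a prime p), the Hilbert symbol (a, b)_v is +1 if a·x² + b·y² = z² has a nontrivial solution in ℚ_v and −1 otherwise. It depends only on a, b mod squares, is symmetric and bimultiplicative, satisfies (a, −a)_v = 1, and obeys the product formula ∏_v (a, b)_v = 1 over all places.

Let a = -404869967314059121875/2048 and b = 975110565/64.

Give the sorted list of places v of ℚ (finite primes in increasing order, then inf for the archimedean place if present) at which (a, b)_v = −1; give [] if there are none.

[2, 3, 11, 17]

(a, b) ≡ (-24310, 165) mod (ℚ^×)²; places V = {2, 3, 5, 7, 11, 13, 17, ∞}.
(a,b)_7: α=2, u≡4; β=0, v≡2 (mod 7); (4|7)=+1, (2|7)=+1; sign (−1)^0·+1^0·+1^2 = +1.
(a,b)_2: α=-11, β=-6; u≡5, v≡5 (mod 8); ε(u)ε(v)=0·0, αω(v)=-11·1, βω(u)=-6·1; sum ≡ 1  ⇒  -1.
(a,b)_13: α=5, u≡8; β=2, v≡9 (mod 13); (8|13)=-1, (9|13)=+1; sign (−1)^0·-1^2·+1^5 = +1.
(a,b)_17: α=3, u≡15; β=2, v≡6 (mod 17); (15|17)=+1, (6|17)=-1; sign (−1)^0·+1^2·-1^3 = -1.
(a,b)_3: α=2, u≡2; β=1, v≡1 (mod 3); (2|3)=-1, (1|3)=+1; sign (−1)^0·-1^1·+1^2 = -1.
(a,b)_5: α=5, u≡2; β=1, v≡2 (mod 5); (2|5)=-1, (2|5)=-1; sign (−1)^0·-1^1·-1^5 = +1.
(a,b)_11: α=5, u≡9; β=3, v≡9 (mod 11); (9|11)=+1, (9|11)=+1; sign (−1)^1·+1^3·+1^5 = -1.
(a,b)_∞: sgn(-24310)=−, sgn(165)=+, so +1.
|Ram(-24310, 165)| = 4, even; anisotropic at {2, 3, 11, 17}.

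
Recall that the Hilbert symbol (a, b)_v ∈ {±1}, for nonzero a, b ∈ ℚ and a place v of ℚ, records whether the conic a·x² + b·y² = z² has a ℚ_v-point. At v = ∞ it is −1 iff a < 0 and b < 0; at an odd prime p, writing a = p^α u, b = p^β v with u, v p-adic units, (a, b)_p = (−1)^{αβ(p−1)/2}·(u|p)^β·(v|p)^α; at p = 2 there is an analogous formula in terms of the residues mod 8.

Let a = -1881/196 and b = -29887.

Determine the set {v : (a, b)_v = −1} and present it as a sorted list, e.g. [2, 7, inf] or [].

[11, inf]

Mod squares: a ≡ -209, b ≡ -247. Check v ∈ {∞, 2, 3, 7, 11, 13, 19}.
v=13: a=13^0·(≡4), b=13^1·(≡2) mod 13; (4|13)=+1, (2|13)=-1; (−1)^{0·1·6}·(+1)^1·(-1)^0 = +1.
v=3: a=3^2·(≡1), b=3^0·(≡2) mod 3; (1|3)=+1, (2|3)=-1; (−1)^{2·0·1}·(+1)^0·(-1)^2 = +1.
v=2: v_2(a)=-2, v_2(b)=0; units ≡ 7, 1 (mod 8); ε·ε+αω+βω = 1·0+-2·0+0·0 ≡ 0  ⇒  (a,b)_2 = +1.
v=∞: -209 < 0 and -247 < 0  ⇒  (a,b)_∞ = -1.
v=11: a=11^1·(≡3), b=11^2·(≡6) mod 11; (3|11)=+1, (6|11)=-1; (−1)^{1·2·5}·(+1)^2·(-1)^1 = -1.
v=7: a=7^-2·(≡4), b=7^0·(≡3) mod 7; (4|7)=+1, (3|7)=-1; (−1)^{-2·0·3}·(+1)^0·(-1)^-2 = +1.
v=19: a=19^1·(≡12), b=19^1·(≡4) mod 19; (12|19)=-1, (4|19)=+1; (−1)^{1·1·9}·(-1)^1·(+1)^1 = +1.
|Ram(-209, -247)| = 2, even; anisotropic at {11, ∞}.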